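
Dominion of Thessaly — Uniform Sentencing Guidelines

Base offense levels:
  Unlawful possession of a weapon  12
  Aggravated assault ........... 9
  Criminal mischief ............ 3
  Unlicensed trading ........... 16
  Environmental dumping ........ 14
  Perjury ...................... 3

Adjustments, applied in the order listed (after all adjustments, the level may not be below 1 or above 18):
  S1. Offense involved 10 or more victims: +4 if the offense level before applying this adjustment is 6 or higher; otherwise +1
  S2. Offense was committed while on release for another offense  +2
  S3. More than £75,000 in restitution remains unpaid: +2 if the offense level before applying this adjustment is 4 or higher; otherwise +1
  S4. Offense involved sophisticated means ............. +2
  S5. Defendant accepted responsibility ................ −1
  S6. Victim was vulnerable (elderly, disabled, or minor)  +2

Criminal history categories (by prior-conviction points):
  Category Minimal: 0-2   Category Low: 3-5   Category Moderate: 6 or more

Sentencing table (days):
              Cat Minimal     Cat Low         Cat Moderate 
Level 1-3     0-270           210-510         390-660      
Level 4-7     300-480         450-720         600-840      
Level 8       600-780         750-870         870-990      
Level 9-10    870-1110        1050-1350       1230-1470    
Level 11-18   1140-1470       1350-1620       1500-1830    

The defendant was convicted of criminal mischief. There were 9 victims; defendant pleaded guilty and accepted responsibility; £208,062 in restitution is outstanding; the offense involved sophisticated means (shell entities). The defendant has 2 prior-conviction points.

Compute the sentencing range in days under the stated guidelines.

Base offense level for criminal mischief: 3.
S2 does not apply.
S3 applies (level before this adjustment is 3 < 4, so +1): 3 + 1 = 4.
S4 applies: 4 + 2 = 6.
S5 applies: 6 − 1 = 5.
S6 does not apply.
Final offense level: 5.
Criminal history: 2 prior points → Category Minimal (0-2).
Level 5 falls in the 4-7 band.
Grid: Level 4-7 × Category Minimal = 300-480 days.

300-480 days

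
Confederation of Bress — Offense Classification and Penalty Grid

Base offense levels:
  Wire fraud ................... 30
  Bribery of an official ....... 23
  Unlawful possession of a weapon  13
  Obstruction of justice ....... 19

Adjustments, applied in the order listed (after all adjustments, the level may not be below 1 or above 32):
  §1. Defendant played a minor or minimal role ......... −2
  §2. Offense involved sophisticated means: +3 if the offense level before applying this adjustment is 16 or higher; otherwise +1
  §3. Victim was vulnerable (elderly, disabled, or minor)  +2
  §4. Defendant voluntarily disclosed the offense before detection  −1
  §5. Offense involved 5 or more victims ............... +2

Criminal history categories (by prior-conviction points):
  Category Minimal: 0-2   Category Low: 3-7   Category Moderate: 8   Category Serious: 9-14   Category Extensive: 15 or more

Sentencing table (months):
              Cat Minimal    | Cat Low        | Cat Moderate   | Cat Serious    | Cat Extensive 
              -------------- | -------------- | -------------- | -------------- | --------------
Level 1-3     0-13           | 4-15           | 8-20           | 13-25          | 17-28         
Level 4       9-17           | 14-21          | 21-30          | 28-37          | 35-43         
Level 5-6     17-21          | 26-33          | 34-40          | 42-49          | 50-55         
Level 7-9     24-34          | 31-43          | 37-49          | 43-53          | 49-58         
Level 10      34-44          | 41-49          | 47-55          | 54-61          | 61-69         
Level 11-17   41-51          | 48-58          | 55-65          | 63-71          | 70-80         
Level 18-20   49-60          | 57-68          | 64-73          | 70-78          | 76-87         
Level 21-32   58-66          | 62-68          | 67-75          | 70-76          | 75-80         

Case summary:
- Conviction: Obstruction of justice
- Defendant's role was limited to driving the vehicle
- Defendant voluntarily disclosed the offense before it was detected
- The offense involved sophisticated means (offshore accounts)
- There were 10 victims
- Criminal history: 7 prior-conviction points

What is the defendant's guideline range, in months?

Base offense level for obstruction of justice: 19.
§1 applies: 19 − 2 = 17.
§2 applies (level before this adjustment is 17 ≥ 16, so +3): 17 + 3 = 20.
§4 applies: 20 − 1 = 19.
§5 applies: 19 + 2 = 21.
Final offense level: 21.
Criminal history: 7 prior points → Category Low (3-7).
Level 21 falls in the 21-32 band.
Grid: Level 21-32 × Category Low = 62-68 months.

62-68 months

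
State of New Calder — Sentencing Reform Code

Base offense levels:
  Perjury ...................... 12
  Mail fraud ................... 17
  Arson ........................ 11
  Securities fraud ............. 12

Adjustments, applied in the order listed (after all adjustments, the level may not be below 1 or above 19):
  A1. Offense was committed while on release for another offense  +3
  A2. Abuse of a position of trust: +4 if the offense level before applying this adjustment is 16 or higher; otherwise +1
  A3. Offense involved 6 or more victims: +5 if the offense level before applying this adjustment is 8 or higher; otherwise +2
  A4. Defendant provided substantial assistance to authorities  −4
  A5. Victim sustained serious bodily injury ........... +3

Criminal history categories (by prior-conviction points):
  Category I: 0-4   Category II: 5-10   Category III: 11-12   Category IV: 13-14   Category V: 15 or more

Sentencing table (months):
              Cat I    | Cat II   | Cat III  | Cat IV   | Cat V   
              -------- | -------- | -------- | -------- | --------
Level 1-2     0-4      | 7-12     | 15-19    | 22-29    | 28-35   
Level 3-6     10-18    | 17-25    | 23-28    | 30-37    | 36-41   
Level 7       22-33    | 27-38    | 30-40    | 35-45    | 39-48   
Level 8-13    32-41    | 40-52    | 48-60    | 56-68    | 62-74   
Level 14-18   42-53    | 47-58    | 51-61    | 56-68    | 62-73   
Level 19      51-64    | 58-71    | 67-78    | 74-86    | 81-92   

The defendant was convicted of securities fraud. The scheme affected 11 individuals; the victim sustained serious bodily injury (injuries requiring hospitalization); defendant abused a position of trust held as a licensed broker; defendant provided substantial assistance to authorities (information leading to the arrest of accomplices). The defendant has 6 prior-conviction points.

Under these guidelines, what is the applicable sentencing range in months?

47-58 months

Base offense level for securities fraud: 12.
A2 applies (level before this adjustment is 12 < 16, so +1): 12 + 1 = 13.
A3 applies (level before this adjustment is 13 ≥ 8, so +5): 13 + 5 = 18.
A4 applies: 18 − 4 = 14.
A5 applies: 14 + 3 = 17.
Final offense level: 17.
Criminal history: 6 prior points → Category II (5-10).
Level 17 falls in the 14-18 band.
Grid: Level 14-18 × Category II = 47-58 months.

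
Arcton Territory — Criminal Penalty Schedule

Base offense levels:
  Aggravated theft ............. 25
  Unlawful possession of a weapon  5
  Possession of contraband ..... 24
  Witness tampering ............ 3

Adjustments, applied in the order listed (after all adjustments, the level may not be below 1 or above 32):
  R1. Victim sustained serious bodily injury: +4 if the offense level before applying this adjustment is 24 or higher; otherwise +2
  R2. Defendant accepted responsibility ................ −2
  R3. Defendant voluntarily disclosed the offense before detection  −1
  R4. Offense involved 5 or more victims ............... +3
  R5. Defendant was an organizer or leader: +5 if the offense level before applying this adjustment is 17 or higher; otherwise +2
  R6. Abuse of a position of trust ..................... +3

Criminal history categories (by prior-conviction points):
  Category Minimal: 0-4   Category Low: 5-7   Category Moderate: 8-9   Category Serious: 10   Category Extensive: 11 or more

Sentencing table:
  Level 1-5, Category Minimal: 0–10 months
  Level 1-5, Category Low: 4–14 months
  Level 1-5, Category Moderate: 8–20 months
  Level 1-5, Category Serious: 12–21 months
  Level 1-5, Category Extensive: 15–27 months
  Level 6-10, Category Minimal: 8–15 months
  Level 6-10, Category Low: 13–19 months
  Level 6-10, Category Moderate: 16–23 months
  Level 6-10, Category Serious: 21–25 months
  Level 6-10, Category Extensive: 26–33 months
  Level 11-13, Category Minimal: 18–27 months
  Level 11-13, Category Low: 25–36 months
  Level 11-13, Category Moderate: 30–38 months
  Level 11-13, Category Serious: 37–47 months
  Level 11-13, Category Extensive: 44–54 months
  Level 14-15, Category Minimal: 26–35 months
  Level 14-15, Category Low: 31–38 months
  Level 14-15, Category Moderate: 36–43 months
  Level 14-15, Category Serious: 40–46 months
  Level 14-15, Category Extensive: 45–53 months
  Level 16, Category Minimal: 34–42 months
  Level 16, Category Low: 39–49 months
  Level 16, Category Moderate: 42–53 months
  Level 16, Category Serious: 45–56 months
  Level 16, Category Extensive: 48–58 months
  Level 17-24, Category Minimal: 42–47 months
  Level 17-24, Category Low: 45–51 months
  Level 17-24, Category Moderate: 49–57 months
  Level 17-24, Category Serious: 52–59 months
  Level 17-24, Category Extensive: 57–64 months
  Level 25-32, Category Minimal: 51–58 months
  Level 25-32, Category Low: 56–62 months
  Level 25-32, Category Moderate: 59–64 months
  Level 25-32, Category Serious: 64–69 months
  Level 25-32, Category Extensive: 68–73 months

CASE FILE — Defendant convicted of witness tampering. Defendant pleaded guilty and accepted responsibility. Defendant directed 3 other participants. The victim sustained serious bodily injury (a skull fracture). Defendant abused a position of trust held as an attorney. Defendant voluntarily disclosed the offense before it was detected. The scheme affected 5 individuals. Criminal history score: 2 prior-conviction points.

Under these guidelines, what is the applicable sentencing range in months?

Base offense level for witness tampering: 3.
R1 applies (level before this adjustment is 3 < 24, so +2): 3 + 2 = 5.
R2 applies: 5 − 2 = 3.
R3 applies: 3 − 1 = 2.
R4 applies: 2 + 3 = 5.
R5 applies (level before this adjustment is 5 < 17, so +2): 5 + 2 = 7.
R6 applies: 7 + 3 = 10.
Final offense level: 10.
Criminal history: 2 prior points → Category Minimal (0-4).
Level 10 falls in the 6-10 band.
Grid: Level 6-10 × Category Minimal = 8-15 months.

8-15 months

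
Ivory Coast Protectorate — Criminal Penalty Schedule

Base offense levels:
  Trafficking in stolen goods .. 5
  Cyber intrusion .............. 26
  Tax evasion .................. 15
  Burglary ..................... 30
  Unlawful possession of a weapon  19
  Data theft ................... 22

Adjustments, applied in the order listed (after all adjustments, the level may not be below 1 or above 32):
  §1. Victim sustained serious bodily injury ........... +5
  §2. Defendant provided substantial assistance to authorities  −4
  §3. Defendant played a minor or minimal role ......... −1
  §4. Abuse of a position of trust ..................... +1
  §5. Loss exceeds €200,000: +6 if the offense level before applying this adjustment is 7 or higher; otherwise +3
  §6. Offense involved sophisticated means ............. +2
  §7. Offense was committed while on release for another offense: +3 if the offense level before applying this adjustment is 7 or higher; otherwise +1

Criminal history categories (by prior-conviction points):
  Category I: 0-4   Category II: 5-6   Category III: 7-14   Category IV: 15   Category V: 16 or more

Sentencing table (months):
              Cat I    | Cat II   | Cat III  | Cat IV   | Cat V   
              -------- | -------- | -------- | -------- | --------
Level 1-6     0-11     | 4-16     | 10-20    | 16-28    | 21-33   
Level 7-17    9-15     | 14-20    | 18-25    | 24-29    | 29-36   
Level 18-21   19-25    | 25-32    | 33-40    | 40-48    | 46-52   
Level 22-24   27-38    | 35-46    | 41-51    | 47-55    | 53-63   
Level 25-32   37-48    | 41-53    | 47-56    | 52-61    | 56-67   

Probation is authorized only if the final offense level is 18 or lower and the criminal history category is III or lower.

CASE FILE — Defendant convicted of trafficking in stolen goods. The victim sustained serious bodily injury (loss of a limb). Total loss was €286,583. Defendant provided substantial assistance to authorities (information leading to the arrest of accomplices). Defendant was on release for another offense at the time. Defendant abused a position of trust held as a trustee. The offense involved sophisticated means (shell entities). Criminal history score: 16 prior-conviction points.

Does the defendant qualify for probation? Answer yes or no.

No

Base offense level for trafficking in stolen goods: 5.
§1 applies: 5 + 5 = 10.
§2 applies: 10 − 4 = 6.
§3 does not apply.
§4 applies: 6 + 1 = 7.
§5 applies (level before this adjustment is 7 ≥ 7, so +6): 7 + 6 = 13.
§6 applies: 13 + 2 = 15.
§7 applies (level before this adjustment is 15 ≥ 7, so +3): 15 + 3 = 18.
Final offense level: 18.
Criminal history: 16 prior points → Category V (16+).
Level 18 falls in the 18-21 band.
Grid: Level 18-21 × Category V = 46-52 months.
Probation check: level 18 ≤ 18 and category V > III → not eligible.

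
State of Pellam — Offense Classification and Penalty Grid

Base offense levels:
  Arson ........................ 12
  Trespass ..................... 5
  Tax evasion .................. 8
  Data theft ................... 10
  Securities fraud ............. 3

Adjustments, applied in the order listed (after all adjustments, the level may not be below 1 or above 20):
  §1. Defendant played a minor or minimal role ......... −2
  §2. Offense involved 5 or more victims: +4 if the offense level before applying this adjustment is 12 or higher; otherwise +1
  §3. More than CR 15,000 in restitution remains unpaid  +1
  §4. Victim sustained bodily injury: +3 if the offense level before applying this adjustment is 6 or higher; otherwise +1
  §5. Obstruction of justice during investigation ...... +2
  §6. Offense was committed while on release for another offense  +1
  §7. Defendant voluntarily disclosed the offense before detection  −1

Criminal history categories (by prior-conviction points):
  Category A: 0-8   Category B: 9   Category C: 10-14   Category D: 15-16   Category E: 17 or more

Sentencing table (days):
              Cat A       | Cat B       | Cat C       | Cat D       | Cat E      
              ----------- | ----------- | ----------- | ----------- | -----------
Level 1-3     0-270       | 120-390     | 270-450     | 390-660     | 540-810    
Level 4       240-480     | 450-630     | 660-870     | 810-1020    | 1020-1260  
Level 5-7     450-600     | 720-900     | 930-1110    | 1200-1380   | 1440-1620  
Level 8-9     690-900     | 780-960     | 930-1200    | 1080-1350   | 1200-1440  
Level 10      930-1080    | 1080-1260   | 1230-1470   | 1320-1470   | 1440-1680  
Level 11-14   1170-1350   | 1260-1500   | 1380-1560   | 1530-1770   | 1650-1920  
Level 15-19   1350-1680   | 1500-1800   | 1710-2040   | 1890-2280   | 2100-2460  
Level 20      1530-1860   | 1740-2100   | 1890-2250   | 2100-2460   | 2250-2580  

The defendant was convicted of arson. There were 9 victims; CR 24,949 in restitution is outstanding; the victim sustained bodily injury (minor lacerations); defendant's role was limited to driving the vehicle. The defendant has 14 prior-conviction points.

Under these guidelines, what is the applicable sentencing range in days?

Base offense level for arson: 12.
§1 applies: 12 − 2 = 10.
§2 applies (level before this adjustment is 10 < 12, so +1): 10 + 1 = 11.
§3 applies: 11 + 1 = 12.
§4 applies (level before this adjustment is 12 ≥ 6, so +3): 12 + 3 = 15.
§6 does not apply.
Final offense level: 15.
Criminal history: 14 prior points → Category C (10-14).
Level 15 falls in the 15-19 band.
Grid: Level 15-19 × Category C = 1710-2040 days.

1710-2040 days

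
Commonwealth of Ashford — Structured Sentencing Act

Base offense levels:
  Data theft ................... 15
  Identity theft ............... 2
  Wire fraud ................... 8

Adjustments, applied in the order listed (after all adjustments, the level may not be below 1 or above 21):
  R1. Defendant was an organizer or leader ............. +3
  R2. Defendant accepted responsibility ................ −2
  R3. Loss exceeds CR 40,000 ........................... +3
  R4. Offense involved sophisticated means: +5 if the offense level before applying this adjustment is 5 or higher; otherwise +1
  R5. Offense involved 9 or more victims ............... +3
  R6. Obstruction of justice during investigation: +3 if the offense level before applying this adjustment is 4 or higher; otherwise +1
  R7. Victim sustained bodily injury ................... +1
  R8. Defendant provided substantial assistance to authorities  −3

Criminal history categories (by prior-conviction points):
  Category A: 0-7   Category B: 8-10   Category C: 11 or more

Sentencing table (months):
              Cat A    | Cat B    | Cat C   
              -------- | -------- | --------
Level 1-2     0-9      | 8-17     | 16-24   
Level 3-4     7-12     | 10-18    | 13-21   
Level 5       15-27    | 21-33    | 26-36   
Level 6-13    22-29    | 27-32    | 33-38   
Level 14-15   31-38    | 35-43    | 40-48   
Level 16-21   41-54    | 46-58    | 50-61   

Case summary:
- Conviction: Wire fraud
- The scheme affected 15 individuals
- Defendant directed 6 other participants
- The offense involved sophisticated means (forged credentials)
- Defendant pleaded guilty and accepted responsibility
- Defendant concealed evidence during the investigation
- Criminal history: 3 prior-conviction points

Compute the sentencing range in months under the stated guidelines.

41-54 months

Base offense level for wire fraud: 8.
R1 applies: 8 + 3 = 11.
R2 applies: 11 − 2 = 9.
R3 does not apply.
R4 applies (level before this adjustment is 9 ≥ 5, so +5): 9 + 5 = 14.
R5 applies: 14 + 3 = 17.
R6 applies (level before this adjustment is 17 ≥ 4, so +3): 17 + 3 = 20.
R7 does not apply.
Final offense level: 20.
Criminal history: 3 prior points → Category A (0-7).
Level 20 falls in the 16-21 band.
Grid: Level 16-21 × Category A = 41-54 months.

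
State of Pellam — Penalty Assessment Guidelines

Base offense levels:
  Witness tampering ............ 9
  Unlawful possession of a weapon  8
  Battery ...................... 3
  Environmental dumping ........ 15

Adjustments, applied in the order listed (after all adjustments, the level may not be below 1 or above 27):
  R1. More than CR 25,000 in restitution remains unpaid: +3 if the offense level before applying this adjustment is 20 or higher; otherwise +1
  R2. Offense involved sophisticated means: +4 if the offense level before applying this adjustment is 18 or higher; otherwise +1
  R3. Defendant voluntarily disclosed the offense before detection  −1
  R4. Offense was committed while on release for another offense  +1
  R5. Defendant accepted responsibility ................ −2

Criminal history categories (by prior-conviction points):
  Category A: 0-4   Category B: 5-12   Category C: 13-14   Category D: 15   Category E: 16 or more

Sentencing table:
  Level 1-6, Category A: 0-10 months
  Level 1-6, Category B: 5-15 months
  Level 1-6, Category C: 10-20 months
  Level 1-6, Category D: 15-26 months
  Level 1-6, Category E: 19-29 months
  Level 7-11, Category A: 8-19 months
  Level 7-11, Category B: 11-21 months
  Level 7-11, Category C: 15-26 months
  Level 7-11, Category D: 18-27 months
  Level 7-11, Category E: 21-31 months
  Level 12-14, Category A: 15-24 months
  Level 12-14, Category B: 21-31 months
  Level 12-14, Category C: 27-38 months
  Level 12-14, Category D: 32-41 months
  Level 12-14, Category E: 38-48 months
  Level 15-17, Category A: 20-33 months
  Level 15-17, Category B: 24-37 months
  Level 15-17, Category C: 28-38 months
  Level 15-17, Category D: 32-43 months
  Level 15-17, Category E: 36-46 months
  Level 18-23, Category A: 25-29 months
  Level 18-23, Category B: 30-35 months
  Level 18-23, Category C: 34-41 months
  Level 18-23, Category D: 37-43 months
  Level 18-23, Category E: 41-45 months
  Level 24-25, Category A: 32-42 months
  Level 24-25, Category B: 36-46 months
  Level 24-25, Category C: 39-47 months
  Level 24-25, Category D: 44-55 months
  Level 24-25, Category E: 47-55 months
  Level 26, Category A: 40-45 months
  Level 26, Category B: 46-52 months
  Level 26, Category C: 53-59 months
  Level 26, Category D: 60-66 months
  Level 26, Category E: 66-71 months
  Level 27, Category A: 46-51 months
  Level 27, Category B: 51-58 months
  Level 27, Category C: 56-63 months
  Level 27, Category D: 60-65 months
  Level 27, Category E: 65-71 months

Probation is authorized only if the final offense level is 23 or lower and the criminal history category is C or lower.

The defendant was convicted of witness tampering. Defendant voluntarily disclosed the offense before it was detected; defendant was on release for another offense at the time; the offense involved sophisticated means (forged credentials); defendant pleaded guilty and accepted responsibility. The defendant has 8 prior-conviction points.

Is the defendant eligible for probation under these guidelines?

Base offense level for witness tampering: 9.
R1 does not apply.
R2 applies (level before this adjustment is 9 < 18, so +1): 9 + 1 = 10.
R3 applies: 10 − 1 = 9.
R4 applies: 9 + 1 = 10.
R5 applies: 10 − 2 = 8.
Final offense level: 8.
Criminal history: 8 prior points → Category B (5-12).
Level 8 falls in the 7-11 band.
Grid: Level 7-11 × Category B = 11-21 months.
Probation check: level 8 ≤ 23 and category B ≤ C → eligible.

Yes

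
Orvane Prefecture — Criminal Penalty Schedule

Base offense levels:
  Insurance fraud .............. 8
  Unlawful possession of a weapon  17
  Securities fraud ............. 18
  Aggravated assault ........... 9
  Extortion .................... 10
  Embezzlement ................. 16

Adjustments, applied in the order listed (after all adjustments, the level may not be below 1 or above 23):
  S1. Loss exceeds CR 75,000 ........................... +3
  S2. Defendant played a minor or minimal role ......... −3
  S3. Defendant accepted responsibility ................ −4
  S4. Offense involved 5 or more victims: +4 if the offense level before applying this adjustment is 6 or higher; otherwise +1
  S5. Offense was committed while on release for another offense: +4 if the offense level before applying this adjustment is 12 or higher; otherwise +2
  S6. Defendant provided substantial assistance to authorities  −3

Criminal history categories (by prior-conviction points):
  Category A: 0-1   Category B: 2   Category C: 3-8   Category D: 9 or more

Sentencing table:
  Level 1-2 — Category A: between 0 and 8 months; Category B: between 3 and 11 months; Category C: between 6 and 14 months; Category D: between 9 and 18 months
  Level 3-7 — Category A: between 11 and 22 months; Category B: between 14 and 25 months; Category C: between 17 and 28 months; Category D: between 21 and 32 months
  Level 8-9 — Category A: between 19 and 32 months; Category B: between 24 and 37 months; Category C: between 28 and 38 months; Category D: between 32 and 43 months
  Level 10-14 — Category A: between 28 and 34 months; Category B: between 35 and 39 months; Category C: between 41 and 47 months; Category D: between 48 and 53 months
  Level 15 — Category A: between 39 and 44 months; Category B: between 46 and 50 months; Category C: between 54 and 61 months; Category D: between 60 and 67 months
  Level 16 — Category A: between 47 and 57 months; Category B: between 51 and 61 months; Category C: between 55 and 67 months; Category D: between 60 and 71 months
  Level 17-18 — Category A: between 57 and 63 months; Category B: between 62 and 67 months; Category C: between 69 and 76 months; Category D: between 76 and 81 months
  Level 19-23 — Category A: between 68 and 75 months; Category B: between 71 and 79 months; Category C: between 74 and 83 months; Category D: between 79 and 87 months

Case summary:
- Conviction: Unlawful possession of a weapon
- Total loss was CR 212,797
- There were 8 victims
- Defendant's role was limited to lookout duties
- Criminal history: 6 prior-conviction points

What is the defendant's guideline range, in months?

Base offense level for unlawful possession of a weapon: 17.
S1 applies: 17 + 3 = 20.
S2 applies: 20 − 3 = 17.
S4 applies (level before this adjustment is 17 ≥ 6, so +4): 17 + 4 = 21.
S5 does not apply.
S6 does not apply.
Final offense level: 21.
Criminal history: 6 prior points → Category C (3-8).
Level 21 falls in the 19-23 band.
Grid: Level 19-23 × Category C = 74-83 months.

74-83 months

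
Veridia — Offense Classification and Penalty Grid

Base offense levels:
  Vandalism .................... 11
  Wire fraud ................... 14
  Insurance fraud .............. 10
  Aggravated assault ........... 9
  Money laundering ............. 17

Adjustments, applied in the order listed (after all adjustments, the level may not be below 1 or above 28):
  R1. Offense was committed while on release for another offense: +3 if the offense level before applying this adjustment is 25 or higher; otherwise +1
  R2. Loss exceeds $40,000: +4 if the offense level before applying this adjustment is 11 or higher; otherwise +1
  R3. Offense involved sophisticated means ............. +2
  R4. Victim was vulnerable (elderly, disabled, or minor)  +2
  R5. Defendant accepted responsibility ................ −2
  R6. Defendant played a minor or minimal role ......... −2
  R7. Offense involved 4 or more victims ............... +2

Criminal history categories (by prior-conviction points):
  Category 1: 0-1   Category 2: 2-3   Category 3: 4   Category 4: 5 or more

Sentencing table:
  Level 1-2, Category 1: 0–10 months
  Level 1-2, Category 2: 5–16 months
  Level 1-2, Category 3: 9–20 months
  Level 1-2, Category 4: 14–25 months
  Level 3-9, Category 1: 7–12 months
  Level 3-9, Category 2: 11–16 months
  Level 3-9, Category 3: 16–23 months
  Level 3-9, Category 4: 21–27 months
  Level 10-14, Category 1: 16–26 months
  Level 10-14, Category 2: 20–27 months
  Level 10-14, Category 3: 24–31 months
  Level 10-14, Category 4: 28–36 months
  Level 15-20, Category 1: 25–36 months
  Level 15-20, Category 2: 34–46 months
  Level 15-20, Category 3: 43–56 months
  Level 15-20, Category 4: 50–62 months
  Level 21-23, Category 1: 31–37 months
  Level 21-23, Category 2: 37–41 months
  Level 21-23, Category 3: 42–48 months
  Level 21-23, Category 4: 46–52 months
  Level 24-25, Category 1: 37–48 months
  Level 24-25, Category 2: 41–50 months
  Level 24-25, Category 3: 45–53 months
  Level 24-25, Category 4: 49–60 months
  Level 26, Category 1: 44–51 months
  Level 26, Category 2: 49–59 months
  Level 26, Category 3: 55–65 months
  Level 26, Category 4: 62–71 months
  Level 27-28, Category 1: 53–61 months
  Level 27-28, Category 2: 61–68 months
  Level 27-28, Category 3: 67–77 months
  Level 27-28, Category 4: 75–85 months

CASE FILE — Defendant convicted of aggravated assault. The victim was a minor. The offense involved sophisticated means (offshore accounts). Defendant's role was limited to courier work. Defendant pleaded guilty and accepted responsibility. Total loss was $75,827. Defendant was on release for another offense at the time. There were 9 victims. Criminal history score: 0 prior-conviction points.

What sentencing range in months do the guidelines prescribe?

Base offense level for aggravated assault: 9.
R1 applies (level before this adjustment is 9 < 25, so +1): 9 + 1 = 10.
R2 applies (level before this adjustment is 10 < 11, so +1): 10 + 1 = 11.
R3 applies: 11 + 2 = 13.
R4 applies: 13 + 2 = 15.
R5 applies: 15 − 2 = 13.
R6 applies: 13 − 2 = 11.
R7 applies: 11 + 2 = 13.
Final offense level: 13.
Criminal history: 0 prior points → Category 1 (0-1).
Level 13 falls in the 10-14 band.
Grid: Level 10-14 × Category 1 = 16-26 months.

16-26 months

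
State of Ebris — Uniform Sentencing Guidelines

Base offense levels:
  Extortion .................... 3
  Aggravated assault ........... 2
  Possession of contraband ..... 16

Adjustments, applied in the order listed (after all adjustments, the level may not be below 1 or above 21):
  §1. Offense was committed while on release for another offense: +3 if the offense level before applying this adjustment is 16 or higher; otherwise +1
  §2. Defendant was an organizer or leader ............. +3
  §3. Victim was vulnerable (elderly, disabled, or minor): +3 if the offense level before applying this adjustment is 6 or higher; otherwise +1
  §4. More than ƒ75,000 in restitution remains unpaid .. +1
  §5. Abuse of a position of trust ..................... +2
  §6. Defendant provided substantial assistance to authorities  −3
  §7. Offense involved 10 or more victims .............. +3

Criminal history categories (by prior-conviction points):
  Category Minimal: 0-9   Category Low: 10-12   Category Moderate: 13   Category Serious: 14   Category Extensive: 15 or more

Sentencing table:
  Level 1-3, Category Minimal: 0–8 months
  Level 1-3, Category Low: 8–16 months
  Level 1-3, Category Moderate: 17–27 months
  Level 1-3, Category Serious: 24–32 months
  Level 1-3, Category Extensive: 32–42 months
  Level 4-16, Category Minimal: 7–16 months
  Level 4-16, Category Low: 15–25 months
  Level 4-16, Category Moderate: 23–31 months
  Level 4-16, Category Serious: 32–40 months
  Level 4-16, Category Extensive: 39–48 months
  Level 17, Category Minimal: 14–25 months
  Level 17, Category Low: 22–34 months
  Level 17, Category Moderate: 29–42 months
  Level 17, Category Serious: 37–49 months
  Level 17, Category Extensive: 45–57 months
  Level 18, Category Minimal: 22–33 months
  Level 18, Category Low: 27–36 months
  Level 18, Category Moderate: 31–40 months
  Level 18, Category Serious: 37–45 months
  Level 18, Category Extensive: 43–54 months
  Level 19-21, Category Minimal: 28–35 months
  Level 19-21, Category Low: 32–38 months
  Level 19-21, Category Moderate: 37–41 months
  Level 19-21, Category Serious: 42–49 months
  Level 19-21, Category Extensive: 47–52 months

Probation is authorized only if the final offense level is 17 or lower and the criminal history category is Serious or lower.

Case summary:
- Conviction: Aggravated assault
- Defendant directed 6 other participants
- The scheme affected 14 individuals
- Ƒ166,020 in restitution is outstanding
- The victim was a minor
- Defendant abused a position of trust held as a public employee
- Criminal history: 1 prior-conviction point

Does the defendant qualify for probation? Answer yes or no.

Base offense level for aggravated assault: 2.
§2 applies: 2 + 3 = 5.
§3 applies (level before this adjustment is 5 < 6, so +1): 5 + 1 = 6.
§4 applies: 6 + 1 = 7.
§5 applies: 7 + 2 = 9.
§7 applies: 9 + 3 = 12.
Final offense level: 12.
Criminal history: 1 prior point → Category Minimal (0-9).
Level 12 falls in the 4-16 band.
Grid: Level 4-16 × Category Minimal = 7-16 months.
Probation check: level 12 ≤ 17 and category Minimal ≤ Serious → eligible.

Yes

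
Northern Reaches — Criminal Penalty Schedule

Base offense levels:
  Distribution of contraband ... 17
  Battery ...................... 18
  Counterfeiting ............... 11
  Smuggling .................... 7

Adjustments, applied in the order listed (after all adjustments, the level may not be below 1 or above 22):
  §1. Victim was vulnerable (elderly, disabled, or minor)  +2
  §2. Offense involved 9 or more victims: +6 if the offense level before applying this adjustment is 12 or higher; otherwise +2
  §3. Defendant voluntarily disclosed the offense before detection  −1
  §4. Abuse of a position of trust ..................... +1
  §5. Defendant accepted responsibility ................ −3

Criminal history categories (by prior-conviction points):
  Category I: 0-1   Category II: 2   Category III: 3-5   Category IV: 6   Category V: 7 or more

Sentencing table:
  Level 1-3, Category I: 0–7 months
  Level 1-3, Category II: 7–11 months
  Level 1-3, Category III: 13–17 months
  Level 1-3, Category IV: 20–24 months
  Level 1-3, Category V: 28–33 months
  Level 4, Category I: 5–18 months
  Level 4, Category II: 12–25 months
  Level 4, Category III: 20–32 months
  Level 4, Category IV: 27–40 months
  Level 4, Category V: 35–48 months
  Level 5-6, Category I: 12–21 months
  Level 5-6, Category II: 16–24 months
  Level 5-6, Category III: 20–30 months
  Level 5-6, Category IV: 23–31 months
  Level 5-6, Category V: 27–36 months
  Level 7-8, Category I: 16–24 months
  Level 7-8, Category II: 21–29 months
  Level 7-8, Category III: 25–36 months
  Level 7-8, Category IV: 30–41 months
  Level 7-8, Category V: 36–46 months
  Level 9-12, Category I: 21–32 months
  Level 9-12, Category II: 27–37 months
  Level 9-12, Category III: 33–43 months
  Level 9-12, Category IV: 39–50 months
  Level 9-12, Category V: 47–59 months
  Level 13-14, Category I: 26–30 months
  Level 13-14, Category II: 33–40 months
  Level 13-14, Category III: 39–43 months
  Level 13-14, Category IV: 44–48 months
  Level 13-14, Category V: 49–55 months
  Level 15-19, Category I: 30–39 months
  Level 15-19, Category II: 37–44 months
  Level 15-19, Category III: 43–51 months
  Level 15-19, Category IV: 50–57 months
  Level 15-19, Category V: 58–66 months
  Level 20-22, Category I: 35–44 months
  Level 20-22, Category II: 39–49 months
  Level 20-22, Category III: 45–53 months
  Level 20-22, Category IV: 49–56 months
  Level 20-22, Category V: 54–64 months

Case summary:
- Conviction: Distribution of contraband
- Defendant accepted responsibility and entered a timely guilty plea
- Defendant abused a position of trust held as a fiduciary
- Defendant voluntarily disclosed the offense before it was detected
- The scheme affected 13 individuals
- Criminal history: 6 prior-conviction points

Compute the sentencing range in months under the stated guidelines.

49-56 months

Base offense level for distribution of contraband: 17.
§2 applies (level before this adjustment is 17 ≥ 12, so +6): 17 + 6 = 23.
§3 applies: 23 − 1 = 22.
§4 applies: 22 + 1 = 23.
§5 applies: 23 − 3 = 20.
Final offense level: 20.
Criminal history: 6 prior points → Category IV (6).
Level 20 falls in the 20-22 band.
Grid: Level 20-22 × Category IV = 49-56 months.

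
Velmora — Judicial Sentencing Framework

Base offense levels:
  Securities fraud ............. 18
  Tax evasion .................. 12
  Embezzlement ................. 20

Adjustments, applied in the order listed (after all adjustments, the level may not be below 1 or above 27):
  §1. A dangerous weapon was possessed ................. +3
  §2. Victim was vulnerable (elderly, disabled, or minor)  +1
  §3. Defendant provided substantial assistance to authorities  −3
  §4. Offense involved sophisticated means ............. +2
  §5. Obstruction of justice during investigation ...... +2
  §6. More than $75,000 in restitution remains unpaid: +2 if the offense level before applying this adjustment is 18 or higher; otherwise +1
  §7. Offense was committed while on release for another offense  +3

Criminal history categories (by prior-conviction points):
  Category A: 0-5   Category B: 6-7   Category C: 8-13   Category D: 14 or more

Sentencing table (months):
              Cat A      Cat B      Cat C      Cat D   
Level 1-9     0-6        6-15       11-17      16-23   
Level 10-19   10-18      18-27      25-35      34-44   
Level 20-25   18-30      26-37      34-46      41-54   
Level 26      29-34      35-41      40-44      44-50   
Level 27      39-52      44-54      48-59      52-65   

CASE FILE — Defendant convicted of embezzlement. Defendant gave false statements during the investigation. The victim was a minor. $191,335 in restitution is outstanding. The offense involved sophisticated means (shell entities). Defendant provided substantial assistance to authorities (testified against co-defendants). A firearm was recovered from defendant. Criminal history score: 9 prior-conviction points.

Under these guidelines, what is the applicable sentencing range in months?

Base offense level for embezzlement: 20.
§1 applies: 20 + 3 = 23.
§2 applies: 23 + 1 = 24.
§3 applies: 24 − 3 = 21.
§4 applies: 21 + 2 = 23.
§5 applies: 23 + 2 = 25.
§6 applies (level before this adjustment is 25 ≥ 18, so +2): 25 + 2 = 27.
Final offense level: 27.
Criminal history: 9 prior points → Category C (8-13).
Level 27 falls in the 27 band.
Grid: Level 27 × Category C = 48-59 months.

48-59 months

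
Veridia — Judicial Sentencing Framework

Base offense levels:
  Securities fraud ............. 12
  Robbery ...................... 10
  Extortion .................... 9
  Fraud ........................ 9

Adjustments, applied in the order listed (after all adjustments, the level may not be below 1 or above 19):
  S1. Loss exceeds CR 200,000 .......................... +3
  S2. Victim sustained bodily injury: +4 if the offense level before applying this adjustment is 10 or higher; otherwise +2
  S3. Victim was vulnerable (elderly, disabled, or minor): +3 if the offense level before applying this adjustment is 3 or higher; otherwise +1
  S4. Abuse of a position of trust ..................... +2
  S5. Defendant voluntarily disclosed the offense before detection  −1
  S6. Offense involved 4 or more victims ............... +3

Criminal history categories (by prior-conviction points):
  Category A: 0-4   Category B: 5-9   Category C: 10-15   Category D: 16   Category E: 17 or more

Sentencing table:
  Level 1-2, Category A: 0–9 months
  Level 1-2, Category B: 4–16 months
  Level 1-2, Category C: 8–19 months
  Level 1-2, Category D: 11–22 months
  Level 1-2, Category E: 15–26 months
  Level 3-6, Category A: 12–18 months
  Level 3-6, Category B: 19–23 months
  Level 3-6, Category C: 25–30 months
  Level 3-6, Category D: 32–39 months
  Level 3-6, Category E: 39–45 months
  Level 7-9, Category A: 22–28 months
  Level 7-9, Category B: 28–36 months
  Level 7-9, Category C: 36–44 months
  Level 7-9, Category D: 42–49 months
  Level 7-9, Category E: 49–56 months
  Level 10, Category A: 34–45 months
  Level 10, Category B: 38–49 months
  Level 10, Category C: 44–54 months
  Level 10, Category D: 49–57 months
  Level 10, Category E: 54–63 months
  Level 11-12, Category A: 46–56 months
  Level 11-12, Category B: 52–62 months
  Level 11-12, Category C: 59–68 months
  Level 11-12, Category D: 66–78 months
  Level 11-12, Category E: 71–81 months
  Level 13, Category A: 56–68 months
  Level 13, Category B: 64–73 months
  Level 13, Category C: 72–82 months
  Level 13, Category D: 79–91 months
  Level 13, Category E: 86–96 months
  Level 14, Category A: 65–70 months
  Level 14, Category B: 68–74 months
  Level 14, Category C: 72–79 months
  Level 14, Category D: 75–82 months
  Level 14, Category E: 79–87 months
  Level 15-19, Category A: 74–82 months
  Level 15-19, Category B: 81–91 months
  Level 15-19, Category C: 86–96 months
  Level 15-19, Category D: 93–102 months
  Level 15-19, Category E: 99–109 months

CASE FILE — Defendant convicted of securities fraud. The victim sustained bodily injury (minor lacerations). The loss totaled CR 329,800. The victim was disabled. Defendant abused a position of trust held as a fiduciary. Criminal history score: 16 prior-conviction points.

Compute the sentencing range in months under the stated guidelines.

93-102 months

Base offense level for securities fraud: 12.
S1 applies: 12 + 3 = 15.
S2 applies (level before this adjustment is 15 ≥ 10, so +4): 15 + 4 = 19.
S3 applies (level before this adjustment is 19 ≥ 3, so +3): 19 + 3 = 22.
S4 applies: 22 + 2 = 24.
Level 24 exceeds the maximum of 19; capped at 19.
Final offense level: 19.
Criminal history: 16 prior points → Category D (16).
Level 19 falls in the 15-19 band.
Grid: Level 15-19 × Category D = 93-102 months.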